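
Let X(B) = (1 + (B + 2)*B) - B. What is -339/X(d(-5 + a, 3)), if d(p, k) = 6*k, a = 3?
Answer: -339/343 ≈ -0.98834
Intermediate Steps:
X(B) = 1 - B + B*(2 + B) (X(B) = (1 + (2 + B)*B) - B = (1 + B*(2 + B)) - B = 1 - B + B*(2 + B))
-339/X(d(-5 + a, 3)) = -339/(1 + 6*3 + (6*3)**2) = -339/(1 + 18 + 18**2) = -339/(1 + 18 + 324) = -339/343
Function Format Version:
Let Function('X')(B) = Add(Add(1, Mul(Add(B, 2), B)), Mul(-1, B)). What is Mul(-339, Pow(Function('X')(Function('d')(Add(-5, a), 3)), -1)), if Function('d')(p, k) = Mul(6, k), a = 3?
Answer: Rational(-339, 343) ≈ -0.98834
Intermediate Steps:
Function('X')(B) = Add(1, Mul(-1, B), Mul(B, Add(2, B))) (Function('X')(B) = Add(Add(1, Mul(Add(2, B), B)), Mul(-1, B)) = Add(Add(1, Mul(B, Add(2, B))), Mul(-1, B)) = Add(1, Mul(-1, B), Mul(B, Add(2, B))))
Mul(-339, Pow(Function('X')(Function('d')(Add(-5, a), 3)), -1)) = Mul(-339, Pow(Add(1, Mul(6, 3), Pow(Mul(6, 3), 2)), -1)) = Mul(-339, Pow(Add(1, 18, Pow(18, 2)), -1)) = Mul(-339, Pow(Add(1, 18, 324), -1)) = Mul(-339, Pow(343, -1)) = Mul(-339, Rational(1, 343)) = Rational(-339, 343)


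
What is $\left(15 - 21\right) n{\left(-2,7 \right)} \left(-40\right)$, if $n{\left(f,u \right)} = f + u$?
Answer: $1200$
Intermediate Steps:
$\left(15 - 21\right) n{\left(-2,7 \right)} \left(-40\right) = \left(15 - 21\right) \left(-2 + 7\right) \left(-40\right) = \left(-6\right) 5 \left(-40\right) = \left(-30\right) \left(-40\right) = 1200$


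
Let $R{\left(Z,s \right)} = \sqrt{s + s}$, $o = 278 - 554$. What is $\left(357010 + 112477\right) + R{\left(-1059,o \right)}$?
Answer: $469487 + 2 i \sqrt{138} \approx 4.6949 \cdot 10^{5} + 23.495 i$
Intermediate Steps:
$o = -276$ ($o = 278 - 554 = -276$)
$R{\left(Z,s \right)} = \sqrt{2} \sqrt{s}$ ($R{\left(Z,s \right)} = \sqrt{2 s} = \sqrt{2} \sqrt{s}$)
$\left(357010 + 112477\right) + R{\left(-1059,o \right)} = \left(357010 + 112477\right) + \sqrt{2} \sqrt{-276} = 469487 + \sqrt{2} \cdot 2 i \sqrt{69} = 469487 + 2 i \sqrt{138}$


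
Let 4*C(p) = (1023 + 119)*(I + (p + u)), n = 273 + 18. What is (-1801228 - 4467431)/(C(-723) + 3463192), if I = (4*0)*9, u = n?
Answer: -6268659/3339856 ≈ -1.8769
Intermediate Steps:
n = 291
u = 291
I = 0 (I = 0*9 = 0)
C(p) = 166161/2 + 571*p/2 (C(p) = ((1023 + 119)*(0 + (p + 291)))/4 = (1142*(0 + (291 + p)))/4 = (1142*(291 + p))/4 = (332322 + 1142*p)/4 = 166161/2 + 571*p/2)
(-1801228 - 4467431)/(C(-723) + 3463192) = (-1801228 - 4467431)/((166161/2 + (571/2)*(-723)) + 3463192) = -6268659/((166161/2 - 412833/2) + 3463192) = -6268659/(-123336 + 3463192) = -6268659/3339856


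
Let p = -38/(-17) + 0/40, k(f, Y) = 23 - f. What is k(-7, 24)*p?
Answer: 1140/17 ≈ 67.059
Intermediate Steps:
p = 38/17 (p = -38*(-1/17) + 0*(1/40) = 38/17 + 0 = 38/17 ≈ 2.2353)
k(-7, 24)*p = (23 - 1*(-7))*(38/17) = (23 + 7)*(38/17) = 30*(38/17) = 1140/17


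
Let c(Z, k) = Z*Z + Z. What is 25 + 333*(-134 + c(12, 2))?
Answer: 7351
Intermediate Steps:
c(Z, k) = Z + Z² (c(Z, k) = Z² + Z = Z + Z²)
25 + 333*(-134 + c(12, 2)) = 25 + 333*(-134 + 12*(1 + 12)) = 25 + 333*(-134 + 12*13) = 25 + 333*(-134 + 156) = 25 + 333*22 = 25 + 7326 = 7351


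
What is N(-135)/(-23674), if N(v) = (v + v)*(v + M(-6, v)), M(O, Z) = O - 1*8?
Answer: -20115/11837 ≈ -1.6993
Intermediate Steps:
M(O, Z) = -8 + O (M(O, Z) = O - 8 = -8 + O)
N(v) = 2*v*(-14 + v) (N(v) = (v + v)*(v + (-8 - 6)) = (2*v)*(v - 14) = (2*v)*(-14 + v) = 2*v*(-14 + v))
N(-135)/(-23674) = (2*(-135)*(-14 - 135))/(-23674) = (2*(-135)*(-149))*(-1/23674) = 40230*(-1/23674) = -20115/11837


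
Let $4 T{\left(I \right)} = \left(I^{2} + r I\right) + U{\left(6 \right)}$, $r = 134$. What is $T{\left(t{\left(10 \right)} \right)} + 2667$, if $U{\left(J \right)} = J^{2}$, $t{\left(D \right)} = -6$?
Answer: $2484$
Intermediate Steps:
$T{\left(I \right)} = 9 + \frac{I^{2}}{4} + \frac{67 I}{2}$ ($T{\left(I \right)} = \frac{\left(I^{2} + 134 I\right) + 6^{2}}{4} = \frac{\left(I^{2} + 134 I\right) + 36}{4} = \frac{36 + I^{2} + 134 I}{4} = 9 + \frac{I^{2}}{4} + \frac{67 I}{2}$)
$T{\left(t{\left(10 \right)} \right)} + 2667 = \left(9 + \frac{\left(-6\right)^{2}}{4} + \frac{67}{2} \left(-6\right)\right) + 2667 = \left(9 + \frac{1}{4} \cdot 36 - 201\right) + 2667 = \left(9 + 9 - 201\right) + 2667 = -183 + 2667 = 2484$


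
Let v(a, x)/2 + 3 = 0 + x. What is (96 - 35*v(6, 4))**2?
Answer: 676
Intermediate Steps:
v(a, x) = -6 + 2*x (v(a, x) = -6 + 2*(0 + x) = -6 + 2*x)
(96 - 35*v(6, 4))**2 = (96 - 35*(-6 + 2*4))**2 = (96 - 35*(-6 + 8))**2 = (96 - 35*2)**2 = (96 - 70)**2 = 26**2 = 676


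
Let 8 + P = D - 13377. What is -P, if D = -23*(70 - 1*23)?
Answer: 14466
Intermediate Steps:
D = -1081 (D = -23*(70 - 23) = -23*47 = -1081)
P = -14466 (P = -8 + (-1081 - 13377) = -8 - 14458 = -14466)
-P = -1*(-14466) = 14466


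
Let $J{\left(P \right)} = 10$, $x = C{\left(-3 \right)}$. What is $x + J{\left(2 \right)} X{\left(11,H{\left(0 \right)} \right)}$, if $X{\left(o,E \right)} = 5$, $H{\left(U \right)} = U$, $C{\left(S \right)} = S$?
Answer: $47$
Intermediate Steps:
$x = -3$
$x + J{\left(2 \right)} X{\left(11,H{\left(0 \right)} \right)} = -3 + 10 \cdot 5 = -3 + 50 = 47$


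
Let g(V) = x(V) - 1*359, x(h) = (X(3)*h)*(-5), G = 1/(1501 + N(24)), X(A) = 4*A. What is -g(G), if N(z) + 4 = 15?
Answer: 45239/126 ≈ 359.04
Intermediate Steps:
N(z) = 11 (N(z) = -4 + 15 = 11)
G = 1/1512 (G = 1/(1501 + 11) = 1/1512 ≈ 0.00066138)
x(h) = -60*h (x(h) = ((4*3)*h)*(-5) = (12*h)*(-5) = -60*h)
g(V) = -359 - 60*V (g(V) = -60*V - 1*359 = -60*V - 359 = -359 - 60*V)
-g(G) = -(-359 - 60*1/1512) = -(-359 - 5/126) = -1*(-45239/126) = 45239/126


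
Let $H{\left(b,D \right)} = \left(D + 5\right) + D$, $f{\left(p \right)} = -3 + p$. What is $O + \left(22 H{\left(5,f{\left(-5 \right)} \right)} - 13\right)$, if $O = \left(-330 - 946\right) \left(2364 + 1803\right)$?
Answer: $-5317347$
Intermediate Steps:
$O = -5317092$ ($O = \left(-1276\right) 4167 = -5317092$)
$H{\left(b,D \right)} = 5 + 2 D$ ($H{\left(b,D \right)} = \left(5 + D\right) + D = 5 + 2 D$)
$O + \left(22 H{\left(5,f{\left(-5 \right)} \right)} - 13\right) = -5317092 + \left(22 \left(5 + 2 \left(-3 - 5\right)\right) - 13\right) = -5317092 + \left(22 \left(5 + 2 \left(-8\right)\right) - 13\right) = -5317092 + \left(22 \left(5 - 16\right) - 13\right) = -5317092 + \left(22 \left(-11\right) - 13\right) = -5317092 - 255 = -5317347$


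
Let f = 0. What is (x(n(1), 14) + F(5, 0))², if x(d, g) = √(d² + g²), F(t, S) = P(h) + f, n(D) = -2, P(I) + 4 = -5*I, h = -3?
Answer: 321 + 220*√2 ≈ 632.13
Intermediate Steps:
P(I) = -4 - 5*I
F(t, S) = 11 (F(t, S) = (-4 - 5*(-3)) + 0 = (-4 + 15) + 0 = 11 + 0 = 11)
(x(n(1), 14) + F(5, 0))² = (√((-2)² + 14²) + 11)² = (√(4 + 196) + 11)² = (√200 + 11)² = (10*√2 + 11)² = (11 + 10*√2)²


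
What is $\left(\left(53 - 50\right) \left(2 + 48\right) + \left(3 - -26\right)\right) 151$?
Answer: $27029$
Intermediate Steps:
$\left(\left(53 - 50\right) \left(2 + 48\right) + \left(3 - -26\right)\right) 151 = \left(3 \cdot 50 + \left(3 + 26\right)\right) 151 = \left(150 + 29\right) 151 = 179 \cdot 151 = 27029$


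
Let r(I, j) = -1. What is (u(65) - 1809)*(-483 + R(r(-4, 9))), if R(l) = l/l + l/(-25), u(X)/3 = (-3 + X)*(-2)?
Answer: 26278869/25 ≈ 1.0512e+6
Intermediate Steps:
u(X) = 18 - 6*X (u(X) = 3*((-3 + X)*(-2)) = 3*(6 - 2*X) = 18 - 6*X)
R(l) = 1 - l/25 (R(l) = 1 + l*(-1/25) = 1 - l/25)
(u(65) - 1809)*(-483 + R(r(-4, 9))) = ((18 - 6*65) - 1809)*(-483 + (1 - 1/25*(-1))) = ((18 - 390) - 1809)*(-483 + (1 + 1/25)) = (-372 - 1809)*(-483 + 26/25) = -2181*(-12049/25) = 26278869/25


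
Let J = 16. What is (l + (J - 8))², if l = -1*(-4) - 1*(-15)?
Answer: 729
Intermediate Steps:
l = 19 (l = 4 + 15 = 19)
(l + (J - 8))² = (19 + (16 - 8))² = (19 + 8)² = 27² = 729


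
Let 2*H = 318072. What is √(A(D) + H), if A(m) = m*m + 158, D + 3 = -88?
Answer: 5*√6699 ≈ 409.24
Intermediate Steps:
D = -91 (D = -3 - 88 = -91)
H = 159036 (H = (½)*318072 = 159036)
A(m) = 158 + m² (A(m) = m² + 158 = 158 + m²)
√(A(D) + H) = √((158 + (-91)²) + 159036) = √((158 + 8281) + 159036) = √(8439 + 159036) = √167475 = 5*√6699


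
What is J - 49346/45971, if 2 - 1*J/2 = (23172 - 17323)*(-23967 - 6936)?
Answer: 16618668063012/45971 ≈ 3.6150e+8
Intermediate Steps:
J = 361503298 (J = 4 - 2*(23172 - 17323)*(-23967 - 6936) = 4 - 11698*(-30903) = 4 - 2*(-180751647) = 4 + 361503294 = 361503298)
J - 49346/45971 = 361503298 - 49346/45971 = 16618668063012/45971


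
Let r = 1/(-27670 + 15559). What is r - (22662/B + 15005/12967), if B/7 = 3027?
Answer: -2469924548584/1109197089231 ≈ -2.2268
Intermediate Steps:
B = 21189 (B = 7*3027 = 21189)
r = -1/12111 (r = 1/(-12111) = -1/12111 ≈ -8.2570e-5)
r - (22662/B + 15005/12967) = -1/12111 - (22662/21189 + 15005/12967) = -1/12111 - (22662*(1/21189) + 15005*(1/12967)) = -1/12111 - (7554/7063 + 15005/12967) = -1/12111 - 1*203933033/91585921 = -1/12111 - 203933033/91585921 = -2469924548584/1109197089231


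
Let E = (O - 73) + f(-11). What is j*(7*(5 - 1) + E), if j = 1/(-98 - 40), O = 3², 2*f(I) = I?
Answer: 83/276 ≈ 0.30072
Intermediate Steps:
f(I) = I/2
O = 9
j = -1/138 (j = 1/(-138) = -1/138 ≈ -0.0072464)
E = -139/2 (E = (9 - 73) + (½)*(-11) = -64 - 11/2 = -139/2 ≈ -69.500)
j*(7*(5 - 1) + E) = -(7*(5 - 1) - 139/2)/138 = -(7*4 - 139/2)/138 = -(28 - 139/2)/138 = -1/138*(-83/2) = 83/276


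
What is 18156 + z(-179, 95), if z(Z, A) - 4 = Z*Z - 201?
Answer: 50000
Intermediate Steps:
z(Z, A) = -197 + Z**2 (z(Z, A) = 4 + (Z*Z - 201) = 4 + (Z**2 - 201) = 4 + (-201 + Z**2) = -197 + Z**2)
18156 + z(-179, 95) = 18156 + (-197 + (-179)**2) = 18156 + (-197 + 32041) = 18156 + 31844 = 50000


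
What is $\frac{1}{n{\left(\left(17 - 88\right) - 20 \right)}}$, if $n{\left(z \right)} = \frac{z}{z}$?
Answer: $1$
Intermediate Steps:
$n{\left(z \right)} = 1$
$\frac{1}{n{\left(\left(17 - 88\right) - 20 \right)}} = 1^{-1} = 1$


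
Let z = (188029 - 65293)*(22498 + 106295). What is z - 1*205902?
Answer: 15807331746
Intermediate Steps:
z = 15807537648 (z = 122736*128793 = 15807537648)
z - 1*205902 = 15807537648 - 1*205902 = 15807537648 - 205902 = 15807331746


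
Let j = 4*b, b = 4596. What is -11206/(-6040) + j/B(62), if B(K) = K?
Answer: 27933533/93620 ≈ 298.37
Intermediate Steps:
j = 18384 (j = 4*4596 = 18384)
-11206/(-6040) + j/B(62) = -11206/(-6040) + 18384/62 = -11206*(-1/6040) + 18384*(1/62) = 5603/3020 + 9192/31 = 27933533/93620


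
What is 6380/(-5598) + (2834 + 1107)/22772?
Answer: -61611821/63738828 ≈ -0.96663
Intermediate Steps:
6380/(-5598) + (2834 + 1107)/22772 = 6380*(-1/5598) + 3941*(1/22772) = -3190/2799 + 3941/22772 = -61611821/63738828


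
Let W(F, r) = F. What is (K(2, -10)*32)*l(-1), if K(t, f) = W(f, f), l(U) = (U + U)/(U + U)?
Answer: -320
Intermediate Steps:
l(U) = 1 (l(U) = (2*U)/((2*U)) = (2*U)*(1/(2*U)) = 1)
K(t, f) = f
(K(2, -10)*32)*l(-1) = -10*32*1 = -320*1 = -320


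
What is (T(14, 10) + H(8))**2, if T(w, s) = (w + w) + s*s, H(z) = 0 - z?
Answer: 14400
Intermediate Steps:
H(z) = -z
T(w, s) = s**2 + 2*w (T(w, s) = 2*w + s**2 = s**2 + 2*w)
(T(14, 10) + H(8))**2 = ((10**2 + 2*14) - 1*8)**2 = ((100 + 28) - 8)**2 = (128 - 8)**2 = 120**2 = 14400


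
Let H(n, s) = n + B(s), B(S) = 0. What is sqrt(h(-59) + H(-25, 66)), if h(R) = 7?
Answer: 3*I*sqrt(2) ≈ 4.2426*I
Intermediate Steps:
H(n, s) = n (H(n, s) = n + 0 = n)
sqrt(h(-59) + H(-25, 66)) = sqrt(7 - 25) = sqrt(-18) = 3*I*sqrt(2)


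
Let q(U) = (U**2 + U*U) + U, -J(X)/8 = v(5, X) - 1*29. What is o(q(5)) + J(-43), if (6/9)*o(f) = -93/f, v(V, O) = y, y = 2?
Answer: 23481/110 ≈ 213.46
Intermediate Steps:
v(V, O) = 2
J(X) = 216 (J(X) = -8*(2 - 1*29) = -8*(2 - 29) = -8*(-27) = 216)
q(U) = U + 2*U**2 (q(U) = (U**2 + U**2) + U = 2*U**2 + U = U + 2*U**2)
o(f) = -279/(2*f) (o(f) = 3*(-93/f)/2 = -279/(2*f))
o(q(5)) + J(-43) = -279*1/(5*(1 + 2*5))/2 + 216 = -279*1/(5*(1 + 10))/2 + 216 = -279/(2*(5*11)) + 216 = -279/2/55 + 216 = -279/2*1/55 + 216 = -279/110 + 216 = 23481/110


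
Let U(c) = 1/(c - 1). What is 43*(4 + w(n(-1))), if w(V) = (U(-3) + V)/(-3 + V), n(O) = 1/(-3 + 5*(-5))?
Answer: 14964/85 ≈ 176.05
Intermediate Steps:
U(c) = 1/(-1 + c)
n(O) = -1/28 (n(O) = 1/(-3 - 25) = 1/(-28) = -1/28)
w(V) = (-¼ + V)/(-3 + V) (w(V) = (1/(-1 - 3) + V)/(-3 + V) = (1/(-4) + V)/(-3 + V) = (-¼ + V)/(-3 + V))
43*(4 + w(n(-1))) = 43*(4 + (-¼ - 1/28)/(-3 - 1/28)) = 43*(4 - 2/7/(-85/28)) = 43*(4 - 28/85*(-2/7)) = 43*(4 + 8/85) = 43*(348/85) = 14964/85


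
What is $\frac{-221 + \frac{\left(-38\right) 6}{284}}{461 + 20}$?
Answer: $- \frac{15748}{34151} \approx -0.46113$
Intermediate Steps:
$\frac{-221 + \frac{\left(-38\right) 6}{284}}{461 + 20} = \frac{-221 - \frac{57}{71}}{481} = \left(-221 - \frac{57}{71}\right) \frac{1}{481} = \left(- \frac{15748}{71}\right) \frac{1}{481} = - \frac{15748}{34151}$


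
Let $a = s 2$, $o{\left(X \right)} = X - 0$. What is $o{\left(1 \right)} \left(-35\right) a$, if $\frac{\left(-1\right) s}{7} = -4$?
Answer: $-1960$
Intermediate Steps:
$o{\left(X \right)} = X$ ($o{\left(X \right)} = X + 0 = X$)
$s = 28$ ($s = \left(-7\right) \left(-4\right) = 28$)
$a = 56$ ($a = 28 \cdot 2 = 56$)
$o{\left(1 \right)} \left(-35\right) a = 1 \left(-35\right) 56 = \left(-35\right) 56 = -1960$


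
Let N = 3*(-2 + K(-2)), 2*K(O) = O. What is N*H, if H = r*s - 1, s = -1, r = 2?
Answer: 27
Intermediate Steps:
K(O) = O/2
H = -3 (H = 2*(-1) - 1 = -2 - 1 = -3)
N = -9 (N = 3*(-2 + (½)*(-2)) = 3*(-2 - 1) = 3*(-3) = -9)
N*H = -9*(-3) = 27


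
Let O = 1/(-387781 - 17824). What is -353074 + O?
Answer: -143208579771/405605 ≈ -3.5307e+5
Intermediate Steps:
O = -1/405605 (O = 1/(-405605) = -1/405605 ≈ -2.4655e-6)
-353074 + O = -353074 - 1/405605 = -143208579771/405605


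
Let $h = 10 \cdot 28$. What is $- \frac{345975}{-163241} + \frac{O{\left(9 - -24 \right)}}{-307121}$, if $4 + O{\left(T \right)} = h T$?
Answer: $\frac{104748494099}{50134739161} \approx 2.0893$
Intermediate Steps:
$h = 280$
$O{\left(T \right)} = -4 + 280 T$
$- \frac{345975}{-163241} + \frac{O{\left(9 - -24 \right)}}{-307121} = - \frac{345975}{-163241} + \frac{-4 + 280 \left(9 - -24\right)}{-307121} = \left(-345975\right) \left(- \frac{1}{163241}\right) + \left(-4 + 280 \left(9 + 24\right)\right) \left(- \frac{1}{307121}\right) = \frac{345975}{163241} + \left(-4 + 280 \cdot 33\right) \left(- \frac{1}{307121}\right) = \frac{345975}{163241} + \left(-4 + 9240\right) \left(- \frac{1}{307121}\right) = \frac{345975}{163241} + 9236 \left(- \frac{1}{307121}\right) = \frac{345975}{163241} - \frac{9236}{307121} = \frac{104748494099}{50134739161}$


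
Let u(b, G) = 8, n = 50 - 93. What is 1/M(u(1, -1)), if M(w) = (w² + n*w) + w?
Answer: -1/272 ≈ -0.0036765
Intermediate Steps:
n = -43
M(w) = w² - 42*w (M(w) = (w² - 43*w) + w = w² - 42*w)
1/M(u(1, -1)) = 1/(8*(-42 + 8)) = 1/(8*(-34)) = 1/(-272) = -1/272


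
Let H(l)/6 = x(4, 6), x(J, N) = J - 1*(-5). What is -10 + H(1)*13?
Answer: 692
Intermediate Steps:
x(J, N) = 5 + J (x(J, N) = J + 5 = 5 + J)
H(l) = 54 (H(l) = 6*(5 + 4) = 6*9 = 54)
-10 + H(1)*13 = -10 + 54*13 = -10 + 702 = 692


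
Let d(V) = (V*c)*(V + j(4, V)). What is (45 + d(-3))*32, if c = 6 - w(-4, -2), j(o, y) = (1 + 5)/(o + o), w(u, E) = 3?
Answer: 2088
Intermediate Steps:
j(o, y) = 3/o (j(o, y) = 6/((2*o)) = 6*(1/(2*o)) = 3/o)
c = 3 (c = 6 - 1*3 = 6 - 3 = 3)
d(V) = 3*V*(3/4 + V) (d(V) = (V*3)*(V + 3/4) = (3*V)*(V + 3*(1/4)) = (3*V)*(V + 3/4) = (3*V)*(3/4 + V) = 3*V*(3/4 + V))
(45 + d(-3))*32 = (45 + (3/4)*(-3)*(3 + 4*(-3)))*32 = (45 + (3/4)*(-3)*(3 - 12))*32 = (45 + (3/4)*(-3)*(-9))*32 = (45 + 81/4)*32 = (261/4)*32 = 2088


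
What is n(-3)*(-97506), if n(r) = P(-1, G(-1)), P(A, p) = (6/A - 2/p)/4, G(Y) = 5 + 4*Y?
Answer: 195012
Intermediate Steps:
P(A, p) = -1/(2*p) + 3/(2*A) (P(A, p) = (-2/p + 6/A)*(1/4) = -1/(2*p) + 3/(2*A))
n(r) = -2 (n(r) = (1/2)*(-1*(-1) + 3*(5 + 4*(-1)))/(-1*(5 + 4*(-1))) = (1/2)*(-1)*(1 + 3*(5 - 4))/(5 - 4) = (1/2)*(-1)*(1 + 3*1)/1 = (1/2)*(-1)*1*(1 + 3) = (1/2)*(-1)*1*4 = -2)
n(-3)*(-97506) = -2*(-97506) = 195012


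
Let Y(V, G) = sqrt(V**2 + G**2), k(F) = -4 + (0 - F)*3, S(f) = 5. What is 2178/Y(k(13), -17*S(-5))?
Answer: 1089*sqrt(9074)/4537 ≈ 22.864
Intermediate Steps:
k(F) = -4 - 3*F (k(F) = -4 - F*3 = -4 - 3*F)
Y(V, G) = sqrt(G**2 + V**2)
2178/Y(k(13), -17*S(-5)) = 2178/(sqrt((-17*5)**2 + (-4 - 3*13)**2)) = 2178/(sqrt((-85)**2 + (-4 - 39)**2)) = 2178/(sqrt(7225 + (-43)**2)) = 2178/(sqrt(7225 + 1849)) = 2178/(sqrt(9074)) = 2178*(sqrt(9074)/9074) = 1089*sqrt(9074)/4537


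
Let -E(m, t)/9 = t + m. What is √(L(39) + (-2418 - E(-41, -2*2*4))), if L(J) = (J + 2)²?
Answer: 25*I*√2 ≈ 35.355*I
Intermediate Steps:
E(m, t) = -9*m - 9*t (E(m, t) = -9*(t + m) = -9*(m + t) = -9*m - 9*t)
L(J) = (2 + J)²
√(L(39) + (-2418 - E(-41, -2*2*4))) = √((2 + 39)² + (-2418 - (-9*(-41) - 9*(-2*2)*4))) = √(41² + (-2418 - (369 - (-36)*4))) = √(1681 + (-2418 - (369 - 9*(-16)))) = √(1681 + (-2418 - (369 + 144))) = √(1681 + (-2418 - 1*513)) = √(1681 + (-2418 - 513)) = √(1681 - 2931) = √(-1250) = 25*I*√2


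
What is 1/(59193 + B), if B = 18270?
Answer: 1/77463 ≈ 1.2909e-5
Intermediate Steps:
1/(59193 + B) = 1/(59193 + 18270) = 1/77463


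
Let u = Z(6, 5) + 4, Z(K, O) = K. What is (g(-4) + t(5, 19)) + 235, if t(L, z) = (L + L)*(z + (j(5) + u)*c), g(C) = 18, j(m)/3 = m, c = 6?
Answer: 1943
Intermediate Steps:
j(m) = 3*m
u = 10 (u = 6 + 4 = 10)
t(L, z) = 2*L*(150 + z) (t(L, z) = (L + L)*(z + (3*5 + 10)*6) = (2*L)*(z + (15 + 10)*6) = (2*L)*(z + 25*6) = (2*L)*(z + 150) = (2*L)*(150 + z) = 2*L*(150 + z))
(g(-4) + t(5, 19)) + 235 = (18 + 2*5*(150 + 19)) + 235 = (18 + 2*5*169) + 235 = (18 + 1690) + 235 = 1708 + 235 = 1943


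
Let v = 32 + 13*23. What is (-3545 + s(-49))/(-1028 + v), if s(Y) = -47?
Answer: 3592/697 ≈ 5.1535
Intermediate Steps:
v = 331 (v = 32 + 299 = 331)
(-3545 + s(-49))/(-1028 + v) = (-3545 - 47)/(-1028 + 331) = -3592/(-697) = -3592*(-1/697) = 3592/697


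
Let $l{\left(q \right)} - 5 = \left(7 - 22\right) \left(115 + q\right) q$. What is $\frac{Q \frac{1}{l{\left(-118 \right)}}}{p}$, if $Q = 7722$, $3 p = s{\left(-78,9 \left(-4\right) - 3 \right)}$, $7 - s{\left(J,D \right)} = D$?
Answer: $- \frac{11583}{122015} \approx -0.094931$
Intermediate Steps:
$s{\left(J,D \right)} = 7 - D$
$p = \frac{46}{3}$ ($p = \frac{7 - \left(9 \left(-4\right) - 3\right)}{3} = \frac{7 - \left(-36 - 3\right)}{3} = \frac{7 - -39}{3} = \frac{7 + 39}{3} = \frac{1}{3} \cdot 46 = \frac{46}{3} \approx 15.333$)
$l{\left(q \right)} = 5 + q \left(-1725 - 15 q\right)$ ($l{\left(q \right)} = 5 + \left(7 - 22\right) \left(115 + q\right) q = 5 + - 15 \left(115 + q\right) q = 5 + \left(-1725 - 15 q\right) q = 5 + q \left(-1725 - 15 q\right)$)
$\frac{Q \frac{1}{l{\left(-118 \right)}}}{p} = \frac{7722 \frac{1}{5 - -203550 - 15 \left(-118\right)^{2}}}{\frac{46}{3}} = \frac{7722}{5 + 203550 - 208860} \cdot \frac{3}{46} = \frac{7722}{-5305} \cdot \frac{3}{46} = 7722 \left(- \frac{1}{5305}\right) \frac{3}{46} = \left(- \frac{7722}{5305}\right) \frac{3}{46} = - \frac{11583}{122015}$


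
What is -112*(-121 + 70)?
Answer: 5712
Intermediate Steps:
-112*(-121 + 70) = -112*(-51) = 5712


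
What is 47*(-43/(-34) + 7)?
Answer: 13207/34 ≈ 388.44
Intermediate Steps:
47*(-43/(-34) + 7) = 47*(-43*(-1/34) + 7) = 47*(43/34 + 7) = 47*(281/34) = 13207/34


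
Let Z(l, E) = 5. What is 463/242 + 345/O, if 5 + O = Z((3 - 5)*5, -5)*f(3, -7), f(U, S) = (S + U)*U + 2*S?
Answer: -1399/2178 ≈ -0.64233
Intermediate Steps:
f(U, S) = 2*S + U*(S + U) (f(U, S) = U*(S + U) + 2*S = 2*S + U*(S + U))
O = -135 (O = -5 + 5*(3² + 2*(-7) - 7*3) = -5 + 5*(9 - 14 - 21) = -5 + 5*(-26) = -5 - 130 = -135)
463/242 + 345/O = 463/242 + 345/(-135) = 463*(1/242) + 345*(-1/135) = 463/242 - 23/9 = -1399/2178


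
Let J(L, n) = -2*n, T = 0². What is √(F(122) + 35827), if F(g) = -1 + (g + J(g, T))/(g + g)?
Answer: √143306/2 ≈ 189.28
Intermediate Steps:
T = 0
F(g) = -½ (F(g) = -1 + (g - 2*0)/(g + g) = -1 + (g + 0)/((2*g)) = -1 + g*(1/(2*g)) = -1 + ½ = -½)
√(F(122) + 35827) = √(-½ + 35827) = √(71653/2) = √143306/2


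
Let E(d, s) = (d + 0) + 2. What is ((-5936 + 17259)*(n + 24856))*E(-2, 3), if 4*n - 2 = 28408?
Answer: 0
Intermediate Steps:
n = 14205/2 (n = 1/2 + (1/4)*28408 = 1/2 + 7102 = 14205/2 ≈ 7102.5)
E(d, s) = 2 + d (E(d, s) = d + 2 = 2 + d)
((-5936 + 17259)*(n + 24856))*E(-2, 3) = ((-5936 + 17259)*(14205/2 + 24856))*(2 - 2) = (11323*(63917/2))*0 = (723732191/2)*0 = 0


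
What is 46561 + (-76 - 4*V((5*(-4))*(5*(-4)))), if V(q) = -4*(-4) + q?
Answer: 44821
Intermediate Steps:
V(q) = 16 + q
46561 + (-76 - 4*V((5*(-4))*(5*(-4)))) = 46561 + (-76 - 4*(16 + (5*(-4))*(5*(-4)))) = 46561 + (-76 - 4*(16 - 20*(-20))) = 46561 + (-76 - 4*(16 + 400)) = 46561 + (-76 - 4*416) = 46561 + (-76 - 1664) = 46561 - 1740 = 44821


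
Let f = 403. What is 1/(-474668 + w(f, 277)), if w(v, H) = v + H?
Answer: -1/473988 ≈ -2.1098e-6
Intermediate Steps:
w(v, H) = H + v
1/(-474668 + w(f, 277)) = 1/(-474668 + (277 + 403)) = 1/(-474668 + 680) = 1/(-473988) = -1/473988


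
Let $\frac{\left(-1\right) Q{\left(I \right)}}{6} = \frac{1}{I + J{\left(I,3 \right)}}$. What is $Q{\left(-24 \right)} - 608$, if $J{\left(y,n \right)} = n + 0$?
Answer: $- \frac{4254}{7} \approx -607.71$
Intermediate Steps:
$J{\left(y,n \right)} = n$
$Q{\left(I \right)} = - \frac{6}{3 + I}$ ($Q{\left(I \right)} = - \frac{6}{I + 3} = - \frac{6}{3 + I}$)
$Q{\left(-24 \right)} - 608 = - \frac{6}{3 - 24} - 608 = - \frac{6}{-21} - 608 = \left(-6\right) \left(- \frac{1}{21}\right) - 608 = \frac{2}{7} - 608 = - \frac{4254}{7}$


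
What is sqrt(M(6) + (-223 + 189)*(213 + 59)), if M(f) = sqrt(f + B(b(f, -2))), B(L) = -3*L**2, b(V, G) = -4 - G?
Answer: sqrt(-9248 + I*sqrt(6)) ≈ 0.013 + 96.167*I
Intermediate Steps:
M(f) = sqrt(-12 + f) (M(f) = sqrt(f - 3*(-4 - 1*(-2))**2) = sqrt(f - 3*(-4 + 2)**2) = sqrt(f - 3*(-2)**2) = sqrt(f - 3*4) = sqrt(f - 12) = sqrt(-12 + f))
sqrt(M(6) + (-223 + 189)*(213 + 59)) = sqrt(sqrt(-12 + 6) + (-223 + 189)*(213 + 59)) = sqrt(sqrt(-6) - 34*272) = sqrt(I*sqrt(6) - 9248) = sqrt(-9248 + I*sqrt(6))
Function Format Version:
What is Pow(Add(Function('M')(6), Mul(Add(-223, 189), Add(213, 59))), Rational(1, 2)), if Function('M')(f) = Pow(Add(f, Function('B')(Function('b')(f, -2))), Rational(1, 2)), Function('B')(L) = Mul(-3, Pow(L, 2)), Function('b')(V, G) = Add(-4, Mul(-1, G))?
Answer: Pow(Add(-9248, Mul(I, Pow(6, Rational(1, 2)))), Rational(1, 2)) ≈ Add(0.013, Mul(96.167, I))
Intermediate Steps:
Function('M')(f) = Pow(Add(-12, f), Rational(1, 2)) (Function('M')(f) = Pow(Add(f, Mul(-3, Pow(Add(-4, Mul(-1, -2)), 2))), Rational(1, 2)) = Pow(Add(f, Mul(-3, Pow(Add(-4, 2), 2))), Rational(1, 2)) = Pow(Add(f, Mul(-3, Pow(-2, 2))), Rational(1, 2)) = Pow(Add(f, Mul(-3, 4)), Rational(1, 2)) = Pow(Add(f, -12), Rational(1, 2)) = Pow(Add(-12, f), Rational(1, 2)))
Pow(Add(Function('M')(6), Mul(Add(-223, 189), Add(213, 59))), Rational(1, 2)) = Pow(Add(Pow(Add(-12, 6), Rational(1, 2)), Mul(Add(-223, 189), Add(213, 59))), Rational(1, 2)) = Pow(Add(Pow(-6, Rational(1, 2)), Mul(-34, 272)), Rational(1, 2)) = Pow(Add(Mul(I, Pow(6, Rational(1, 2))), -9248), Rational(1, 2)) = Pow(Add(-9248, Mul(I, Pow(6, Rational(1, 2)))), Rational(1, 2))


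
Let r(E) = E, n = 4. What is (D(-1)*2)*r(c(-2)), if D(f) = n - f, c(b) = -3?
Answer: -30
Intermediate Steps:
D(f) = 4 - f
(D(-1)*2)*r(c(-2)) = ((4 - 1*(-1))*2)*(-3) = ((4 + 1)*2)*(-3) = (5*2)*(-3) = 10*(-3) = -30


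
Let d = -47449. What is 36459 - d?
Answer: 83908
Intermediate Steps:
36459 - d = 36459 - 1*(-47449) = 36459 + 47449 = 83908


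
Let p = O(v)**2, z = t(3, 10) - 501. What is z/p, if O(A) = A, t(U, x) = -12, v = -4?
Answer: -513/16 ≈ -32.063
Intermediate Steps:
z = -513 (z = -12 - 501 = -513)
p = 16 (p = (-4)**2 = 16)
z/p = -513/16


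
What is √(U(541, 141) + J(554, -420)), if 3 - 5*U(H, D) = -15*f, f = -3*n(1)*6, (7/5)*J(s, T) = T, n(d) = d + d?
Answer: I*√10185/5 ≈ 20.184*I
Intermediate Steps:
n(d) = 2*d
J(s, T) = 5*T/7
f = -36 (f = -6*6 = -36)
U(H, D) = -537/5 (U(H, D) = ⅗ - (-3)*(-36) = ⅗ - ⅕*540 = ⅗ - 108 = -537/5)
√(U(541, 141) + J(554, -420)) = √(-537/5 + (5/7)*(-420)) = √(-537/5 - 300) = √(-2037/5) = I*√10185/5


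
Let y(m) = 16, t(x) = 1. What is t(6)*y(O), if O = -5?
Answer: 16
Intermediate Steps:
t(6)*y(O) = 1*16 = 16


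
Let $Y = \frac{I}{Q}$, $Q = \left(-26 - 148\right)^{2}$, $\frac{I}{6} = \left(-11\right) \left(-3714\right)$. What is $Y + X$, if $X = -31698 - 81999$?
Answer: $- \frac{95612368}{841} \approx -1.1369 \cdot 10^{5}$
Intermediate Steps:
$I = 245124$ ($I = 6 \left(\left(-11\right) \left(-3714\right)\right) = 6 \cdot 40854 = 245124$)
$X = -113697$ ($X = -31698 - 81999 = -113697$)
$Q = 30276$ ($Q = \left(-174\right)^{2} = 30276$)
$Y = \frac{6809}{841}$ ($Y = \frac{245124}{30276} = 245124 \cdot \frac{1}{30276} = \frac{6809}{841} \approx 8.0963$)
$Y + X = \frac{6809}{841} - 113697 = - \frac{95612368}{841}$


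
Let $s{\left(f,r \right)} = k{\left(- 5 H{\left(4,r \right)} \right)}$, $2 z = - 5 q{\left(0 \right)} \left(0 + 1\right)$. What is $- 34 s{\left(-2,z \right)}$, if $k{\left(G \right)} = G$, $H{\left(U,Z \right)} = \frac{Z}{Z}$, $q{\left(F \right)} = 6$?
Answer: $170$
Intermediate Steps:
$H{\left(U,Z \right)} = 1$
$z = -15$ ($z = \frac{\left(-5\right) 6 \left(0 + 1\right)}{2} = \frac{\left(-30\right) 1}{2} = \frac{1}{2} \left(-30\right) = -15$)
$s{\left(f,r \right)} = -5$ ($s{\left(f,r \right)} = \left(-5\right) 1 = -5$)
$- 34 s{\left(-2,z \right)} = \left(-34\right) \left(-5\right) = 170$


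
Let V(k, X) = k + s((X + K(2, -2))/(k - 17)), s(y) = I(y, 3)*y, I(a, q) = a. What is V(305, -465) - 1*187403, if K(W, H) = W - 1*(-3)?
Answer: -969902807/5184 ≈ -1.8710e+5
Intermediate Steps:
K(W, H) = 3 + W (K(W, H) = W + 3 = 3 + W)
s(y) = y² (s(y) = y*y = y²)
V(k, X) = k + (5 + X)²/(-17 + k)² (V(k, X) = k + ((X + (3 + 2))/(k - 17))² = k + ((X + 5)/(-17 + k))² = k + ((5 + X)/(-17 + k))² = k + (5 + X)²/(-17 + k)²)
V(305, -465) - 1*187403 = (305 + (5 - 465)²/(-17 + 305)²) - 1*187403 = (305 + (-460)²/288²) - 187403 = (305 + (1/82944)*211600) - 187403 = (305 + 13225/5184) - 187403 = 1594345/5184 - 187403 = -969902807/5184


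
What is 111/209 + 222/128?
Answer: 30303/13376 ≈ 2.2655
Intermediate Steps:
111/209 + 222/128 = 111*(1/209) + 222*(1/128) = 111/209 + 111/64 = 30303/13376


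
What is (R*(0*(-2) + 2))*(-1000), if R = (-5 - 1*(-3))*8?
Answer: 32000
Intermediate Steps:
R = -16 (R = (-5 + 3)*8 = -2*8 = -16)
(R*(0*(-2) + 2))*(-1000) = -16*(0*(-2) + 2)*(-1000) = -16*(0 + 2)*(-1000) = -16*2*(-1000) = -32*(-1000) = 32000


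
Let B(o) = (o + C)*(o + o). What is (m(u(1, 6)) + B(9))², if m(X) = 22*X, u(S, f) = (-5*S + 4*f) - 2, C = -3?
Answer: 232324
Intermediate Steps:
u(S, f) = -2 - 5*S + 4*f
B(o) = 2*o*(-3 + o) (B(o) = (o - 3)*(o + o) = (-3 + o)*(2*o) = 2*o*(-3 + o))
(m(u(1, 6)) + B(9))² = (22*(-2 - 5*1 + 4*6) + 2*9*(-3 + 9))² = (22*(-2 - 5 + 24) + 2*9*6)² = (22*17 + 108)² = (374 + 108)² = 482² = 232324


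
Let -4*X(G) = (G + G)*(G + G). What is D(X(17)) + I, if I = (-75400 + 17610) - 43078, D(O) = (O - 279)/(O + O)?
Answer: -29150568/289 ≈ -1.0087e+5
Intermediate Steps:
X(G) = -G² (X(G) = -(G + G)*(G + G)/4 = -2*G*2*G/4 = -G²)
D(O) = (-279 + O)/(2*O) (D(O) = (-279 + O)/((2*O)) = (-279 + O)*(1/(2*O)) = (-279 + O)/(2*O))
I = -100868 (I = -57790 - 43078 = -100868)
D(X(17)) + I = (-279 - 1*17²)/(2*((-1*17²))) - 100868 = (-279 - 1*289)/(2*((-1*289))) - 100868 = (½)*(-279 - 289)/(-289) - 100868 = (½)*(-1/289)*(-568) - 100868 = 284/289 - 100868 = -29150568/289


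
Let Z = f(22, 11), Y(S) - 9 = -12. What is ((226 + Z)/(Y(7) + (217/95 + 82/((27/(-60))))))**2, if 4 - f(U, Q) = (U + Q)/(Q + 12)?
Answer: 20202642720225/12941833570576 ≈ 1.5610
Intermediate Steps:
Y(S) = -3 (Y(S) = 9 - 12 = -3)
f(U, Q) = 4 - (Q + U)/(12 + Q) (f(U, Q) = 4 - (U + Q)/(Q + 12) = 4 - (Q + U)/(12 + Q))
Z = 59/23 (Z = (48 - 1*22 + 3*11)/(12 + 11) = (48 - 22 + 33)/23 = (1/23)*59 = 59/23 ≈ 2.5652)
((226 + Z)/(Y(7) + (217/95 + 82/((27/(-60))))))**2 = ((226 + 59/23)/(-3 + (217/95 + 82/((27/(-60))))))**2 = (5257/(23*(-3 + (217*(1/95) + 82/((27*(-1/60)))))))**2 = (5257/(23*(-3 + (217/95 + 82/(-9/20)))))**2 = (5257/(23*(-3 + (217/95 + 82*(-20/9)))))**2 = (5257/(23*(-3 + (217/95 - 1640/9))))**2 = (5257/(23*(-3 - 153847/855)))**2 = (5257/(23*(-156412/855)))**2 = ((5257/23)*(-855/156412))**2 = (-4494735/3597476)**2 = 20202642720225/12941833570576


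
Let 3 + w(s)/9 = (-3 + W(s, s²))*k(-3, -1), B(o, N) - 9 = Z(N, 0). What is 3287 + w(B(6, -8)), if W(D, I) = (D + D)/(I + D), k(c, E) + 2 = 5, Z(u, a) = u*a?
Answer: 15922/5 ≈ 3184.4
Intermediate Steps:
Z(u, a) = a*u
k(c, E) = 3 (k(c, E) = -2 + 5 = 3)
B(o, N) = 9 (B(o, N) = 9 + 0*N = 9 + 0 = 9)
W(D, I) = 2*D/(D + I) (W(D, I) = (2*D)/(D + I) = 2*D/(D + I))
w(s) = -108 + 54*s/(s + s²) (w(s) = -27 + 9*((-3 + 2*s/(s + s²))*3) = -27 + 9*(-9 + 6*s/(s + s²)) = -27 + (-81 + 54*s/(s + s²)) = -108 + 54*s/(s + s²))
3287 + w(B(6, -8)) = 3287 + 54*(-1 - 2*9)/(1 + 9) = 3287 + 54*(-1 - 18)/10 = 3287 + 54*(⅒)*(-19) = 3287 - 513/5 = 15922/5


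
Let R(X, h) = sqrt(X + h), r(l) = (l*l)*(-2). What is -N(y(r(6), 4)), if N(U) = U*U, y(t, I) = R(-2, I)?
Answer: -2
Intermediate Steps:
r(l) = -2*l**2 (r(l) = l**2*(-2) = -2*l**2)
y(t, I) = sqrt(-2 + I)
N(U) = U**2
-N(y(r(6), 4)) = -(sqrt(-2 + 4))**2 = -(sqrt(2))**2 = -1*2 = -2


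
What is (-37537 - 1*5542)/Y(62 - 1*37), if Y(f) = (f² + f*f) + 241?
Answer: -43079/1491 ≈ -28.893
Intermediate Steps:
Y(f) = 241 + 2*f² (Y(f) = (f² + f²) + 241 = 2*f² + 241 = 241 + 2*f²)
(-37537 - 1*5542)/Y(62 - 1*37) = (-37537 - 1*5542)/(241 + 2*(62 - 1*37)²) = (-37537 - 5542)/(241 + 2*(62 - 37)²) = -43079/(241 + 2*25²) = -43079/(241 + 2*625) = -43079/(241 + 1250) = -43079/1491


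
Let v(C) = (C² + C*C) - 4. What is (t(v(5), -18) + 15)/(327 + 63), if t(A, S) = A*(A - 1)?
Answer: 139/26 ≈ 5.3462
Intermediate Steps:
v(C) = -4 + 2*C² (v(C) = (C² + C²) - 4 = 2*C² - 4 = -4 + 2*C²)
t(A, S) = A*(-1 + A)
(t(v(5), -18) + 15)/(327 + 63) = ((-4 + 2*5²)*(-1 + (-4 + 2*5²)) + 15)/(327 + 63) = ((-4 + 2*25)*(-1 + (-4 + 2*25)) + 15)/390 = ((-4 + 50)*(-1 + (-4 + 50)) + 15)*(1/390) = (46*(-1 + 46) + 15)*(1/390) = (46*45 + 15)*(1/390) = (2070 + 15)*(1/390) = 2085*(1/390) = 139/26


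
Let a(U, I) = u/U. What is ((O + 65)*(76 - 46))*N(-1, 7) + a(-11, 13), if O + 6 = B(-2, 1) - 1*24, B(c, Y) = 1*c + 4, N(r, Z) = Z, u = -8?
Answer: 85478/11 ≈ 7770.7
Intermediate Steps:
B(c, Y) = 4 + c (B(c, Y) = c + 4 = 4 + c)
O = -28 (O = -6 + ((4 - 2) - 1*24) = -6 + (2 - 24) = -6 - 22 = -28)
a(U, I) = -8/U
((O + 65)*(76 - 46))*N(-1, 7) + a(-11, 13) = ((-28 + 65)*(76 - 46))*7 - 8/(-11) = (37*30)*7 - 8*(-1/11) = 1110*7 + 8/11 = 7770 + 8/11 = 85478/11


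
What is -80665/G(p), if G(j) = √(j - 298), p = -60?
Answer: 80665*I*√358/358 ≈ 4263.3*I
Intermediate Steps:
G(j) = √(-298 + j)
-80665/G(p) = -80665/√(-298 - 60) = -80665*(-I*√358/358) = -(-80665)*I*√358/358 = 80665*I*√358/358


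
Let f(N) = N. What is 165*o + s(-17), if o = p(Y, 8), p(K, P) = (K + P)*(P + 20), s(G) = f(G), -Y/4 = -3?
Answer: 92383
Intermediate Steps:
Y = 12 (Y = -4*(-3) = 12)
s(G) = G
p(K, P) = (20 + P)*(K + P) (p(K, P) = (K + P)*(20 + P) = (20 + P)*(K + P))
o = 560 (o = 8² + 20*12 + 20*8 + 12*8 = 64 + 240 + 160 + 96 = 560)
165*o + s(-17) = 165*560 - 17 = 92400 - 17 = 92383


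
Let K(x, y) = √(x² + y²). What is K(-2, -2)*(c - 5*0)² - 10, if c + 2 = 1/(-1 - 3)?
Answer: -10 + 81*√2/8 ≈ 4.3189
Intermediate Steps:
c = -9/4 (c = -2 + 1/(-1 - 3) = -2 + 1/(-4) = -2 - ¼ = -9/4 ≈ -2.2500)
K(-2, -2)*(c - 5*0)² - 10 = √((-2)² + (-2)²)*(-9/4 - 5*0)² - 10 = √(4 + 4)*(-9/4 + 0)² - 10 = √8*(-9/4)² - 10 = (2*√2)*(81/16) - 10 = 81*√2/8 - 10 = -10 + 81*√2/8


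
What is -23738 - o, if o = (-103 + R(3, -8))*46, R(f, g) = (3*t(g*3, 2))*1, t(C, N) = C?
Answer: -15688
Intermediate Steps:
R(f, g) = 9*g (R(f, g) = (3*(g*3))*1 = (3*(3*g))*1 = (9*g)*1 = 9*g)
o = -8050 (o = (-103 + 9*(-8))*46 = (-103 - 72)*46 = -175*46 = -8050)
-23738 - o = -23738 - 1*(-8050) = -23738 + 8050 = -15688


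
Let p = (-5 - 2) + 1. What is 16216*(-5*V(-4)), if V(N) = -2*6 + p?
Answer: 1459440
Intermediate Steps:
p = -6 (p = -7 + 1 = -6)
V(N) = -18 (V(N) = -2*6 - 6 = -12 - 6 = -18)
16216*(-5*V(-4)) = 16216*(-5*(-18)) = 16216*90 = 1459440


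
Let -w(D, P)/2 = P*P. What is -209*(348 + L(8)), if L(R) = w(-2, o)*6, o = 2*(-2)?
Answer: -32604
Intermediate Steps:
o = -4
w(D, P) = -2*P² (w(D, P) = -2*P*P = -2*P²)
L(R) = -192 (L(R) = -2*(-4)²*6 = -2*16*6 = -32*6 = -192)
-209*(348 + L(8)) = -209*(348 - 192) = -209*156 = -32604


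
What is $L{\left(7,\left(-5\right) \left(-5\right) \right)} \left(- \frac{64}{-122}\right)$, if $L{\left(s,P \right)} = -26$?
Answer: $- \frac{832}{61} \approx -13.639$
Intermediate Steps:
$L{\left(7,\left(-5\right) \left(-5\right) \right)} \left(- \frac{64}{-122}\right) = - 26 \left(- \frac{64}{-122}\right) = - 26 \left(\left(-64\right) \left(- \frac{1}{122}\right)\right) = \left(-26\right) \frac{32}{61} = - \frac{832}{61}$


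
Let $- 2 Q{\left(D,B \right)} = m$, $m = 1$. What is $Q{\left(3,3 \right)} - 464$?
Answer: $- \frac{929}{2} \approx -464.5$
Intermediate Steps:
$Q{\left(D,B \right)} = - \frac{1}{2}$ ($Q{\left(D,B \right)} = \left(- \frac{1}{2}\right) 1 = - \frac{1}{2}$)
$Q{\left(3,3 \right)} - 464 = - \frac{1}{2} - 464 = - \frac{929}{2}$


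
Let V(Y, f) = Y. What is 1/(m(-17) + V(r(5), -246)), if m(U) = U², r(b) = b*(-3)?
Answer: 1/274 ≈ 0.0036496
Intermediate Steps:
r(b) = -3*b
1/(m(-17) + V(r(5), -246)) = 1/((-17)² - 3*5) = 1/(289 - 15) = 1/274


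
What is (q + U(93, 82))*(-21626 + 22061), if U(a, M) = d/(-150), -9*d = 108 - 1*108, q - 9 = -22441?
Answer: -9757920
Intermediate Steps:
q = -22432 (q = 9 - 22441 = -22432)
d = 0 (d = -(108 - 1*108)/9 = -(108 - 108)/9 = -⅑*0 = 0)
U(a, M) = 0 (U(a, M) = 0/(-150) = 0*(-1/150) = 0)
(q + U(93, 82))*(-21626 + 22061) = (-22432 + 0)*(-21626 + 22061) = -22432*435 = -9757920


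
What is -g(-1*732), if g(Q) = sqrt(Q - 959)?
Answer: -I*sqrt(1691) ≈ -41.122*I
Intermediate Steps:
g(Q) = sqrt(-959 + Q)
-g(-1*732) = -sqrt(-959 - 1*732) = -sqrt(-959 - 732) = -sqrt(-1691) = -I*sqrt(1691)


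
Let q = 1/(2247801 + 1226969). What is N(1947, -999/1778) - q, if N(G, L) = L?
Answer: -867824252/1544535265 ≈ -0.56187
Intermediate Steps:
q = 1/3474770 ≈ 2.8779e-7
N(1947, -999/1778) - q = -999/1778 - 1*1/3474770 = -999*1/1778 - 1/3474770 = -999/1778 - 1/3474770 = -867824252/1544535265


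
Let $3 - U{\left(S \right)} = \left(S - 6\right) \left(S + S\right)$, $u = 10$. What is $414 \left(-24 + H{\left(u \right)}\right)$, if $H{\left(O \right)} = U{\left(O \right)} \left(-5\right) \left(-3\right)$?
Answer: $-488106$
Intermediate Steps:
$U{\left(S \right)} = 3 - 2 S \left(-6 + S\right)$ ($U{\left(S \right)} = 3 - \left(S - 6\right) \left(S + S\right) = 3 - \left(S - 6\right) 2 S = 3 - \left(-6 + S\right) 2 S = 3 - 2 S \left(-6 + S\right)$)
$H{\left(O \right)} = 45 - 30 O^{2} + 180 O$ ($H{\left(O \right)} = \left(3 - 2 O^{2} + 12 O\right) \left(-5\right) \left(-3\right) = \left(-15 - 60 O + 10 O^{2}\right) \left(-3\right) = 45 - 30 O^{2} + 180 O$)
$414 \left(-24 + H{\left(u \right)}\right) = 414 \left(-24 + \left(45 - 30 \cdot 10^{2} + 180 \cdot 10\right)\right) = 414 \left(-24 + \left(45 - 3000 + 1800\right)\right) = 414 \left(-24 - 1155\right) = 414 \left(-1179\right) = -488106$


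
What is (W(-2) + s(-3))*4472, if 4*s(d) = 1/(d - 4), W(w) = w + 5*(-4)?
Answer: -689806/7 ≈ -98544.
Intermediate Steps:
W(w) = -20 + w (W(w) = w - 20 = -20 + w)
s(d) = 1/(4*(-4 + d)) (s(d) = 1/(4*(d - 4)) = 1/(4*(-4 + d)))
(W(-2) + s(-3))*4472 = ((-20 - 2) + 1/(4*(-4 - 3)))*4472 = (-22 + (¼)/(-7))*4472 = (-22 + (¼)*(-⅐))*4472 = (-22 - 1/28)*4472 = -617/28*4472 = -689806/7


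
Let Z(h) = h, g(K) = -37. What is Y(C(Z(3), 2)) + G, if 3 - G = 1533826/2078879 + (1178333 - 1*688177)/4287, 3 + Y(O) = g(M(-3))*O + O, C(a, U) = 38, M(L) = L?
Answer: -13217377572650/8912154273 ≈ -1483.1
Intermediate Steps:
Y(O) = -3 - 36*O (Y(O) = -3 + (-37*O + O) = -3 - 36*O)
G = -998814064367/8912154273 (G = 3 - (1533826/2078879 + (1178333 - 1*688177)/4287) = 3 - (1533826*(1/2078879) + (1178333 - 688177)*(1/4287)) = 3 - (1533826/2078879 + 490156*(1/4287)) = 3 - (1533826/2078879 + 490156/4287) = 3 - 1*1025550527186/8912154273 = 3 - 1025550527186/8912154273 = -998814064367/8912154273 ≈ -112.07)
Y(C(Z(3), 2)) + G = (-3 - 36*38) - 998814064367/8912154273 = (-3 - 1368) - 998814064367/8912154273 = -1371 - 998814064367/8912154273 = -13217377572650/8912154273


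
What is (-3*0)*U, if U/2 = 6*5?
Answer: 0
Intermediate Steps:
U = 60 (U = 2*(6*5) = 2*30 = 60)
(-3*0)*U = -3*0*60 = 0*60 = 0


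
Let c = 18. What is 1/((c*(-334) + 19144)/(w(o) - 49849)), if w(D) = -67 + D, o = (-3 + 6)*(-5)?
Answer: -1019/268 ≈ -3.8022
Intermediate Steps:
o = -15 (o = 3*(-5) = -15)
1/((c*(-334) + 19144)/(w(o) - 49849)) = 1/((18*(-334) + 19144)/((-67 - 15) - 49849)) = 1/((-6012 + 19144)/(-82 - 49849)) = 1/(13132/(-49931)) = 1/(13132*(-1/49931)) = 1/(-268/1019) = -1019/268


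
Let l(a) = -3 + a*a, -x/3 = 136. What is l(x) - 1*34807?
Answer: 131654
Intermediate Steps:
x = -408 (x = -3*136 = -408)
l(a) = -3 + a²
l(x) - 1*34807 = (-3 + (-408)²) - 1*34807 = (-3 + 166464) - 34807 = 166461 - 34807 = 131654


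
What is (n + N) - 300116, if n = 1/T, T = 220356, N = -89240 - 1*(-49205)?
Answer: -74954313755/220356 ≈ -3.4015e+5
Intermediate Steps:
N = -40035 (N = -89240 + 49205 = -40035)
n = 1/220356 ≈ 4.5381e-6
(n + N) - 300116 = (1/220356 - 40035) - 300116 = -8821952459/220356 - 300116 = -74954313755/220356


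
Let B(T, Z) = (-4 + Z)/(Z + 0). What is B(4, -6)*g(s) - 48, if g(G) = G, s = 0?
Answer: -48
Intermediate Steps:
B(T, Z) = (-4 + Z)/Z
B(4, -6)*g(s) - 48 = ((-4 - 6)/(-6))*0 - 48 = -⅙*(-10)*0 - 48 = (5/3)*0 - 48 = 0 - 48 = -48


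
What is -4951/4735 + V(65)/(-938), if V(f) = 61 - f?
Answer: -2312549/2220715 ≈ -1.0414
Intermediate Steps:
-4951/4735 + V(65)/(-938) = -4951/4735 + (61 - 1*65)/(-938) = -4951*1/4735 + (61 - 65)*(-1/938) = -4951/4735 - 4*(-1/938) = -4951/4735 + 2/469 = -2312549/2220715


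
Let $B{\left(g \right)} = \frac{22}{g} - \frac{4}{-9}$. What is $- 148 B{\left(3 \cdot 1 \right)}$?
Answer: $- \frac{10360}{9} \approx -1151.1$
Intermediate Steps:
$B{\left(g \right)} = \frac{4}{9} + \frac{22}{g}$ ($B{\left(g \right)} = \frac{22}{g} - - \frac{4}{9} = \frac{22}{g} + \frac{4}{9} = \frac{4}{9} + \frac{22}{g}$)
$- 148 B{\left(3 \cdot 1 \right)} = - 148 \left(\frac{4}{9} + \frac{22}{3 \cdot 1}\right) = - 148 \left(\frac{4}{9} + \frac{22}{3}\right) = \left(-148\right) \frac{70}{9} = - \frac{10360}{9}$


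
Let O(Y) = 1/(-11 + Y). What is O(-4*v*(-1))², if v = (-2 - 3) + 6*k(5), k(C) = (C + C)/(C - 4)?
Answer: 1/43681 ≈ 2.2893e-5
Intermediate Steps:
k(C) = 2*C/(-4 + C) (k(C) = (2*C)/(-4 + C) = 2*C/(-4 + C))
v = 55 (v = (-2 - 3) + 6*(2*5/(-4 + 5)) = -5 + 6*(2*5/1) = -5 + 6*(2*5*1) = -5 + 6*10 = -5 + 60 = 55)
O(-4*v*(-1))² = (1/(-11 - 4*55*(-1)))² = (1/(-11 - 220*(-1)))² = (1/(-11 + 220))² = (1/209)² = 1/43681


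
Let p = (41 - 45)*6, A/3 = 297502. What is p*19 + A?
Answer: 892050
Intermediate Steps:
A = 892506 (A = 3*297502 = 892506)
p = -24 (p = -4*6 = -24)
p*19 + A = -24*19 + 892506 = -456 + 892506 = 892050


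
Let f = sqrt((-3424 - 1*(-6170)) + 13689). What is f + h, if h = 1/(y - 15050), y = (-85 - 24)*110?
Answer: -1/27040 + sqrt(16435) ≈ 128.20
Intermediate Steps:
y = -11990 (y = -109*110 = -11990)
f = sqrt(16435) (f = sqrt((-3424 + 6170) + 13689) = sqrt(2746 + 13689) = sqrt(16435) ≈ 128.20)
h = -1/27040 (h = 1/(-11990 - 15050) = 1/(-27040) = -1/27040 ≈ -3.6982e-5)
f + h = sqrt(16435) - 1/27040 = -1/27040 + sqrt(16435)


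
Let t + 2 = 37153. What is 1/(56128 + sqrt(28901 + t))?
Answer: 14032/787571583 - 7*sqrt(337)/1575143166 ≈ 1.7735e-5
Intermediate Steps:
t = 37151 (t = -2 + 37153 = 37151)
1/(56128 + sqrt(28901 + t)) = 1/(56128 + sqrt(28901 + 37151)) = 1/(56128 + sqrt(66052)) = 1/(56128 + 14*sqrt(337))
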